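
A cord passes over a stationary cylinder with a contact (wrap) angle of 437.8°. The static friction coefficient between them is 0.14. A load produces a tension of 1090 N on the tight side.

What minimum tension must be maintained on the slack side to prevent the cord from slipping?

Capstan equation at impending slip: T_tight/T_slack = e^{μβ}.
β = 437.8° = 7.641 rad; e^{μβ} = e^{0.14×7.641} = 2.915.
T_slack = T_tight / e^{μβ} = 1090 / 2.915 = 374 N.

T_min ≈ 374 N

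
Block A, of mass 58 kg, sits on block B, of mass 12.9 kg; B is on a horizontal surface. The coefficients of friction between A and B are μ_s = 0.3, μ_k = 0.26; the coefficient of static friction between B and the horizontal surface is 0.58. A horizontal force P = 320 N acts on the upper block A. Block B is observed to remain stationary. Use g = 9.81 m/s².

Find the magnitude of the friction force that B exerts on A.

The normal force B exerts on A is simply A's weight, N₁ = 569 N.
Maximum static friction on A from B: μ_s N₁ = 0.3×569 = 170.7 N.
Since P = 320 N > 170.7 N, A slides on B; the A–B friction is kinetic: f₁ = μ_k N₁ = 0.26×569 = 148 N.
By Newton's third law B feels 148 N forward from A. With B stationary, the floor's static friction on B balances it: f₂ = 148 N (well within μ_s(m_A+m_B)g = 403.4 N).

f ≈ 148 N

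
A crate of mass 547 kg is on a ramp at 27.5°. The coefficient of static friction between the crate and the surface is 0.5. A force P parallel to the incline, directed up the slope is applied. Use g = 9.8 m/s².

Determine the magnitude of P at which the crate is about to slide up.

At impending motion up the slope, friction acts down-slope at its limit: f = μ_s N.
P is parallel to the surface, so N = m g cos θ = 4750 N.
Along the incline: P = m g sin θ + μ_s N = 2480 + 0.5×4750 = 4850 N.

P ≈ 4850 N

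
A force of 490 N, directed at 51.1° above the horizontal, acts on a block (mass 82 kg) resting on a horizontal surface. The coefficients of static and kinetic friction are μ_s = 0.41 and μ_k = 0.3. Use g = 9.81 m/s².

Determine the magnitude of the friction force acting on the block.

f ≈ 127 N

N = m g − P sin α = 804.4 − 490×sin 51.1° = 423.1 N.
Horizontally, friction must balance P cos α = 307.7 N.
The static-friction limit is μ_s N = 173.5 N.
The required friction exceeds μ_s N, so the block moves and f = μ_k N = 127 N.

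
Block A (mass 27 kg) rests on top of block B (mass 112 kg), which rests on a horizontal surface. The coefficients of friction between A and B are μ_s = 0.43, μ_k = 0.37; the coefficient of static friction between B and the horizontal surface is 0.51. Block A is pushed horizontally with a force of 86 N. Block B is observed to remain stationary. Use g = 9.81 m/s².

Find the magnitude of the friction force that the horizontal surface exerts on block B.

f ≈ 86 N

The normal force B exerts on A is simply A's weight, N₁ = 264.9 N.
So the A–B interface can sustain at most μ_s N₁ = 113.9 N of static friction.
Since P = 86 N ≤ 113.9 N, A does not slip on B; friction on A equals P = 86 N.
B experiences an equal 86 N forward from A (third law). B is in equilibrium, so the floor supplies f₂ = 86 N of static friction (limit μ_s(m_A+m_B)g = 695.4 N, not exceeded).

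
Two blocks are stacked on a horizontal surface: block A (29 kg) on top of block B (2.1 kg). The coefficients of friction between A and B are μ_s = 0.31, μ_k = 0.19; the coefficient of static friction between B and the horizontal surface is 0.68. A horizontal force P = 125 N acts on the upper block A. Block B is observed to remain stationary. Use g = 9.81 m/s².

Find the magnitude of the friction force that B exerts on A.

f ≈ 54.1 N

Normal force at the A–B interface: N₁ = m_A g = 284.5 N.
Maximum static friction on A from B: μ_s N₁ = 0.31×284.5 = 88.19 N.
P = 125 N exceeds that limit, so A slips over B and the interface friction becomes kinetic: f₁ = μ_k N₁ = 0.19×284.5 = 54.1 N.
B experiences an equal 54.1 N forward from A (third law). B is in equilibrium, so the floor supplies f₂ = 54.1 N of static friction (limit μ_s(m_A+m_B)g = 207.5 N, not exceeded).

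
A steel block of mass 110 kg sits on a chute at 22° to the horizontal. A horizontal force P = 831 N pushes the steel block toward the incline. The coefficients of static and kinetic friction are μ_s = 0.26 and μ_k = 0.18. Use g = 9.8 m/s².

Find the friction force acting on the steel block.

Resolve perpendicular to the incline: N = m g cos θ + P sin θ = 110×9.8×cos 22° + 831×sin 22° = 1311 N.
Parallel to the incline: P cos θ − m g sin θ = 770.5 − 403.8 = 366.7 N; the friction needed to balance this is 366.7 N acting down the slope.
Maximum static friction: μ_s N = 0.26 × 1311 = 340.8 N.
The required 366.7 N exceeds the static limit, so the steel block slides up-slope and f = μ_k N = 0.18×1311 = 236 N.

f ≈ 236 N (down the incline)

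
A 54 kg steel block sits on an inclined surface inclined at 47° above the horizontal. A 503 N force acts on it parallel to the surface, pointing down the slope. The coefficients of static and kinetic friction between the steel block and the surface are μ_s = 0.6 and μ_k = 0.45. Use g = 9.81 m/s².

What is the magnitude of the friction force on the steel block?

Perpendicular to the surface, N = m g cos θ = 54·9.81·cos 47° = 361.3 N.
For equilibrium along the incline the friction force must supply f = m g sin θ + P = 387.4 + 503 = 890.4 N (positive meaning up-slope).
Static friction can supply at most μ_s N = 216.8 N.
|890.4| exceeds 216.8 N, so the steel block slips down-slope; friction is kinetic, f = μ_k N = 0.45×361.3 = 163 N.

f ≈ 163 N (up the incline)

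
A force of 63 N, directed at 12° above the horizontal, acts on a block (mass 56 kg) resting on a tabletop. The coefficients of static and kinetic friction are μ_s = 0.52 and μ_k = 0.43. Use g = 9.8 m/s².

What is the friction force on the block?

f ≈ 61.6 N

N = m g − P sin α = 548.8 − 63×sin 12° = 535.7 N.
Horizontally, friction must balance P cos α = 61.62 N.
The static-friction limit is μ_s N = 278.6 N.
61.62 ≤ 278.6 N → static; friction equals the required 61.6 N.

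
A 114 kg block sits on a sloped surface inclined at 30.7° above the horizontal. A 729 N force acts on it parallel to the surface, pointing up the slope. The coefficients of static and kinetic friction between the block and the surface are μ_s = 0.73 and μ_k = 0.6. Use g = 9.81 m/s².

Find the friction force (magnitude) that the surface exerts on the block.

Normal force: N = m g cos θ = 114 × 9.81 × cos 30.7° = 961.6 N.
The friction needed for equilibrium is m g sin θ − P = 571 − 729 = -158 N, measured positive up-slope.
Maximum static friction available: μ_s N = 0.73 × 961.6 = 702 N.
Since |-158| ≤ 702 N, the block remains in static equilibrium and friction takes exactly the required value.

f ≈ 158 N (down the incline)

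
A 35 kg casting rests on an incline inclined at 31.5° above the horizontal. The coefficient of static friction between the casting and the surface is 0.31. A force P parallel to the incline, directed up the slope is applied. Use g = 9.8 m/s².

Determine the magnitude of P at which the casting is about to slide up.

P ≈ 270 N

At impending motion up the slope, friction acts down-slope at its limit: f = μ_s N.
P is parallel to the surface, so N = m g cos θ = 292 N.
Along the incline: P = m g sin θ + μ_s N = 179 + 0.31×292 = 270 N.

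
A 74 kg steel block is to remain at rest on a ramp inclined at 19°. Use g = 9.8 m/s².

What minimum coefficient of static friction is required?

μ_s,min ≈ 0.344

At the slip threshold m g sin θ = μ_s m g cos θ, so μ_s,min = tan θ.
μ_s,min = tan 19° = 0.344.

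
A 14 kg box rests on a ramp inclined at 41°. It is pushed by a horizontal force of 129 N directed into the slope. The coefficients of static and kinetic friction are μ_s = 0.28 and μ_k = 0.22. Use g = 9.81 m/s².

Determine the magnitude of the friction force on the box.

f ≈ 7.25 N (down the incline)

Resolve perpendicular to the incline: N = m g cos θ + P sin θ = 14×9.81×cos 41° + 129×sin 41° = 188.3 N.
Parallel to the incline: P cos θ − m g sin θ = 97.36 − 90.1 = 7.254 N; the friction needed to balance this is 7.254 N acting down the slope.
The limit of static friction is μ_s N = 52.72 N.
|f_req| = 7.254 ≤ 52.72 N → the box is in equilibrium; friction equals the required value.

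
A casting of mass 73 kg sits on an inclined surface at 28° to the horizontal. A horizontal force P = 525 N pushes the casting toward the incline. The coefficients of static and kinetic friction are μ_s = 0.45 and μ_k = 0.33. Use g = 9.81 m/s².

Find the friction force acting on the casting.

f ≈ 127 N (down the incline)

Resolve perpendicular to the incline: N = m g cos θ + P sin θ = 73×9.81×cos 28° + 525×sin 28° = 878.8 N.
Along the incline, the net driving force (taking up-slope positive) is P cos θ − m g sin θ = 463.5 − 336.2 = 127.3 N, so equilibrium requires friction f = -127.3 N (down-slope).
Maximum static friction: μ_s N = 0.45 × 878.8 = 395.5 N.
|f_req| = 127.3 ≤ 395.5 N → the casting is in equilibrium; friction equals the required value.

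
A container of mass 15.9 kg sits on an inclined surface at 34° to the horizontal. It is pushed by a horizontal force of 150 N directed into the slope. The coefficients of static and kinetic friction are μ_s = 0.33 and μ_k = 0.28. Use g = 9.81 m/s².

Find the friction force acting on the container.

f ≈ 37.1 N (down the incline)

Normal direction: N = m g cos θ + P sin θ = 213.2 N.
Along the incline, the net driving force (taking up-slope positive) is P cos θ − m g sin θ = 124.4 − 87.22 = 37.13 N, so equilibrium requires friction f = -37.13 N (down-slope).
Maximum static friction: μ_s N = 0.33 × 213.2 = 70.35 N.
|f_req| = 37.13 ≤ 70.35 N → the container is in equilibrium; friction equals the required value.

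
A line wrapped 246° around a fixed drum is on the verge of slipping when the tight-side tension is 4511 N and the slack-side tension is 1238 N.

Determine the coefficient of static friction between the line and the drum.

μ ≈ 0.301

T₂/T₁ = e^{μβ} → μ = ln(T₂/T₁)/β.
β = 246° = 4.294 rad.
μ = ln(4511/1238)/4.294 = ln(3.644)/4.294 = 0.301.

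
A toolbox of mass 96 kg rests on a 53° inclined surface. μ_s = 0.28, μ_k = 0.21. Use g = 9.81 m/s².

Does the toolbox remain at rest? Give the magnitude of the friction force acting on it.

f ≈ 119 N

N = m g cos θ = 567 N.
Down-slope weight component: m g sin θ = 752 N.
μ_s N = 159 N.
752 > 159 N, so it slides; kinetic friction f = μ_k N = 0.21×567 = 119 N.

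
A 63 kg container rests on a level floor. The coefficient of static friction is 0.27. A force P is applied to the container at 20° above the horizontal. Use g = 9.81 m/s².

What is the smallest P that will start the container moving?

P ≈ 162 N

N = m g − P sin α (the pull lifts the container).
At impending slip, P cos α = μ_s N = μ_s (m g − P sin α).
Solving: P (cos α + μ_s sin α) = μ_s m g → P = 0.27×618/(cos 20° + 0.27 sin 20°) = 167/1.032 = 162 N.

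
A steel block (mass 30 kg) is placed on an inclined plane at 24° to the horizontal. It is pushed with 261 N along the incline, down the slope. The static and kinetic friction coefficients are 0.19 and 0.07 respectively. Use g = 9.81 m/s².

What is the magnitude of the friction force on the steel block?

Normal force: N = m g cos θ = 30 × 9.81 × cos 24° = 268.9 N.
For equilibrium along the incline the friction force must supply f = m g sin θ + P = 119.7 + 261 = 380.7 N (positive meaning up-slope).
Maximum static friction available: μ_s N = 0.19 × 268.9 = 51.08 N.
|380.7| exceeds 51.08 N, so the steel block slips down-slope; friction is kinetic, f = μ_k N = 0.07×268.9 = 18.8 N.

f ≈ 18.8 N (up the incline)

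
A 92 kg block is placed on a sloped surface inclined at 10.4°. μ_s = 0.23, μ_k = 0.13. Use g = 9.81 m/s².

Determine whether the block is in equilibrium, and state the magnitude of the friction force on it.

N = m g cos θ = 888 N.
Down-slope weight component: m g sin θ = 163 N.
μ_s N = 204 N.
163 ≤ 204 N, so it stays put; friction = 163 N.

f ≈ 163 N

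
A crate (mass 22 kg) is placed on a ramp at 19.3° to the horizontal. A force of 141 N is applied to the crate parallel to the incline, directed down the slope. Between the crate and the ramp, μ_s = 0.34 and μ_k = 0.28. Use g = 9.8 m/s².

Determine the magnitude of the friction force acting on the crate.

f ≈ 57 N (up the incline)

The normal reaction is N = m g cos θ = 203.5 N.
For equilibrium along the incline the friction force must supply f = m g sin θ + P = 71.26 + 141 = 212.3 N (positive meaning up-slope).
Static friction can supply at most μ_s N = 69.18 N.
|212.3| exceeds 69.18 N, so the crate slips down-slope; friction is kinetic, f = μ_k N = 0.28×203.5 = 57 N.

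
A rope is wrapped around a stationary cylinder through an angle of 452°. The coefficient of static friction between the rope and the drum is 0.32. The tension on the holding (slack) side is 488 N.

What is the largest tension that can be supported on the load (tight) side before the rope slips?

T_max ≈ 6090 N

At impending slip the capstan equation gives T₂/T₁ = e^{μβ} with β in radians.
β = 452° × π/180 = 7.889 rad.
e^{μβ} = e^{0.32×7.889} = 12.48.
T₂ = T₁ · e^{μβ} = 488 × 12.48 = 6090 N.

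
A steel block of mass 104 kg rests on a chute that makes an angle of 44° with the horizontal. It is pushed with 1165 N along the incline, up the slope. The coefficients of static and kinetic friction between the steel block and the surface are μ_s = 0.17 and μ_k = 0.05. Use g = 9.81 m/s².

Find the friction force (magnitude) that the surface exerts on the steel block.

Perpendicular to the surface, N = m g cos θ = 104·9.81·cos 44° = 733.9 N.
Parallel to the incline, ΣF = 0 gives f = m g sin θ − P = 708.7 − 1165 = -456.3 N (up-slope positive).
Static friction can supply at most μ_s N = 124.8 N.
|-456.3| exceeds 124.8 N, so the steel block slips up-slope; friction is kinetic, f = μ_k N = 0.05×733.9 = 36.7 N.

f ≈ 36.7 N (down the incline)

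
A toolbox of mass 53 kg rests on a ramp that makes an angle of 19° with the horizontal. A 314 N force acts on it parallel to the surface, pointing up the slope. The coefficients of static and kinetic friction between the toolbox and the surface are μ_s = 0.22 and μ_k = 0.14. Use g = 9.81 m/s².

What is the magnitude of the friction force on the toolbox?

Normal force: N = m g cos θ = 53 × 9.81 × cos 19° = 491.6 N.
Parallel to the incline, ΣF = 0 gives f = m g sin θ − P = 169.3 − 314 = -144.7 N (up-slope positive).
Maximum static friction available: μ_s N = 0.22 × 491.6 = 108.2 N.
Since |-144.7| > 108.2 N, static friction cannot hold it; the toolbox slides up the incline and kinetic friction applies: f = μ_k N = 0.14 × 491.6 = 68.8 N.

f ≈ 68.8 N (down the incline)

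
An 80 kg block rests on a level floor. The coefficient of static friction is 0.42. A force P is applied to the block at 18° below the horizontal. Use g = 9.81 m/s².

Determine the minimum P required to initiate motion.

N = m g + P sin α (the push presses the block into the level floor).
At impending slip, P cos α = μ_s N = μ_s (m g + P sin α).
Solving: P (cos α − μ_s sin α) = μ_s m g → P = 0.42×785/(cos 18° − 0.42 sin 18°) = 330/0.8213 = 401 N.

P ≈ 401 N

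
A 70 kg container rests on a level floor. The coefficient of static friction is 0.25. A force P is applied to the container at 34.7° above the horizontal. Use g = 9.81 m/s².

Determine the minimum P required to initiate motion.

N = m g − P sin α (the pull lifts the container).
At impending slip, P cos α = μ_s N = μ_s (m g − P sin α).
Solving: P (cos α + μ_s sin α) = μ_s m g → P = 0.25×687/(cos 34.7° + 0.25 sin 34.7°) = 172/0.9645 = 178 N.

P ≈ 178 N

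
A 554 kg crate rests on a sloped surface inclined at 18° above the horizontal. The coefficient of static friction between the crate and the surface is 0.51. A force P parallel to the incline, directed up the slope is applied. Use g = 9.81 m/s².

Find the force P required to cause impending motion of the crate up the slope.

P ≈ 4320 N

At impending motion up the slope, friction acts down-slope at its limit: f = μ_s N.
P is parallel to the surface, so N = m g cos θ = 5170 N.
Along the incline: P = m g sin θ + μ_s N = 1680 + 0.51×5170 = 4320 N.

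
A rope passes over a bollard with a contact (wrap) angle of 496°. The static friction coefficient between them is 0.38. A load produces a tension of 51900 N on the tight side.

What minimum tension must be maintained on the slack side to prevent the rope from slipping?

T_min ≈ 1930 N

Capstan equation at impending slip: T_tight/T_slack = e^{μβ}.
β = 496° = 8.657 rad; e^{μβ} = e^{0.38×8.657} = 26.83.
T_slack = T_tight / e^{μβ} = 51900 / 26.83 = 1930 N.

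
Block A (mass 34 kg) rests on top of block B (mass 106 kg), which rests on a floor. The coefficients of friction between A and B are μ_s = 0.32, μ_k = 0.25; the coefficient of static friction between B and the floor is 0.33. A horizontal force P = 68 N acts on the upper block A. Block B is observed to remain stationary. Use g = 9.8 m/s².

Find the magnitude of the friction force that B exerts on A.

f ≈ 68 N

The normal force B exerts on A is simply A's weight, N₁ = 333.2 N.
So the A–B interface can sustain at most μ_s N₁ = 106.6 N of static friction.
Since P = 68 N ≤ 106.6 N, A does not slip on B; friction on A equals P = 68 N.
B experiences an equal 68 N forward from A (third law). B is in equilibrium, so the floor supplies f₂ = 68 N of static friction (limit μ_s(m_A+m_B)g = 452.8 N, not exceeded).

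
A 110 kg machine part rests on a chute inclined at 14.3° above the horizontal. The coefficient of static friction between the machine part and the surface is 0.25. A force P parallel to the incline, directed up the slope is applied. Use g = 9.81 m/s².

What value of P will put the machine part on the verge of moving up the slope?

P ≈ 528 N

At impending motion up the slope, friction acts down-slope at its limit: f = μ_s N.
P is parallel to the surface, so N = m g cos θ = 1050 N.
Along the incline: P = m g sin θ + μ_s N = 267 + 0.25×1050 = 528 N.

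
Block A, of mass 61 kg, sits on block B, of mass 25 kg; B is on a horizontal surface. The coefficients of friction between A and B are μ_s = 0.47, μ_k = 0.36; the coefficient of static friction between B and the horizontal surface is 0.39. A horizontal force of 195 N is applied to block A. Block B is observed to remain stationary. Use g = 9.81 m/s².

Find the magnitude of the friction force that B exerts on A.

f ≈ 195 N

Between the blocks, N₁ = m_A g = 598.4 N.
Maximum static friction on A from B: μ_s N₁ = 0.47×598.4 = 281.3 N.
P = 195 N is within that limit, so A and B move together (both at rest); the A–B friction is simply f₁ = P = 195 N.
B experiences an equal 195 N forward from A (third law). B is in equilibrium, so the floor supplies f₂ = 195 N of static friction (limit μ_s(m_A+m_B)g = 329 N, not exceeded).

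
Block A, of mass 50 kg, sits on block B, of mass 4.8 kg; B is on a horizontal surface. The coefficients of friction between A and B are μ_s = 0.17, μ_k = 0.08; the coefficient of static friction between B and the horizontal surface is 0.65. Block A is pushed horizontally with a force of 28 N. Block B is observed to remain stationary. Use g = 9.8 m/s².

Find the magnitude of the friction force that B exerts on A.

The normal force B exerts on A is simply A's weight, N₁ = 490 N.
So the A–B interface can sustain at most μ_s N₁ = 83.3 N of static friction.
Since P = 28 N ≤ 83.3 N, A does not slip on B; friction on A equals P = 28 N.
B experiences an equal 28 N forward from A (third law). B is in equilibrium, so the floor supplies f₂ = 28 N of static friction (limit μ_s(m_A+m_B)g = 349.1 N, not exceeded).

f ≈ 28 N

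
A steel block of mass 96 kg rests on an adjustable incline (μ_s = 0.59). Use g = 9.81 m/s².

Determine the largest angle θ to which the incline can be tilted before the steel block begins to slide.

θ_max ≈ 30.5°

At the slip threshold, m g sin θ = μ_s · m g cos θ, so tan θ = μ_s.
θ_max = arctan(0.59) = 30.5°.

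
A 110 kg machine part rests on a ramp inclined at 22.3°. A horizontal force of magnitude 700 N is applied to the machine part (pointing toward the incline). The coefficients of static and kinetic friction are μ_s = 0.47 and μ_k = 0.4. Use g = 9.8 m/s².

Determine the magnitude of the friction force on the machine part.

f ≈ 239 N (down the incline)

The horizontal push has a component P sin θ into the surface, so N = m g cos θ + P sin θ = 997.4 + 265.6 = 1263 N.
Along the incline, the net driving force (taking up-slope positive) is P cos θ − m g sin θ = 647.6 − 409.1 = 238.6 N, so equilibrium requires friction f = -238.6 N (down-slope).
Maximum static friction: μ_s N = 0.47 × 1263 = 593.6 N.
|f_req| = 238.6 ≤ 593.6 N → the machine part is in equilibrium; friction equals the required value.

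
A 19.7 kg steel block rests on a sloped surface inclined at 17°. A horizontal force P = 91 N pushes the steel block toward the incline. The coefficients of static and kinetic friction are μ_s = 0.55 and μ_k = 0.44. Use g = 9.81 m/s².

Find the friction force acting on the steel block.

f ≈ 30.5 N (down the incline)

The horizontal push has a component P sin θ into the surface, so N = m g cos θ + P sin θ = 184.8 + 26.61 = 211.4 N.
Parallel to the incline: P cos θ − m g sin θ = 87.02 − 56.5 = 30.52 N; the friction needed to balance this is 30.52 N acting down the slope.
The limit of static friction is μ_s N = 116.3 N.
|f_req| = 30.52 ≤ 116.3 N → the steel block is in equilibrium; friction equals the required value.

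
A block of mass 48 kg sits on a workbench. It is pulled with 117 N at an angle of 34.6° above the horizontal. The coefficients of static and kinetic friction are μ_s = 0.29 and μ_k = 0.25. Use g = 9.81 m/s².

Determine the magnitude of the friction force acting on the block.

N = m g − P sin α = 470.9 − 117×sin 34.6° = 404.4 N.
The horizontal driving force is P cos α = 96.31 N, so equilibrium needs friction f = 96.31 N.
The static-friction limit is μ_s N = 117.3 N.
Since 96.31 N does not exceed the limit, the block stays at rest and f = 96.3 N.

f ≈ 96.3 N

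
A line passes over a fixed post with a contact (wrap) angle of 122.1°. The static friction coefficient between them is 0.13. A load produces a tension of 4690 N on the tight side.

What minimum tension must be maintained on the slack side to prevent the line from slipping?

T_min ≈ 3560 N

Capstan equation at impending slip: T_tight/T_slack = e^{μβ}.
β = 122.1° = 2.131 rad; e^{μβ} = e^{0.13×2.131} = 1.319.
T_slack = T_tight / e^{μβ} = 4690 / 1.319 = 3560 N.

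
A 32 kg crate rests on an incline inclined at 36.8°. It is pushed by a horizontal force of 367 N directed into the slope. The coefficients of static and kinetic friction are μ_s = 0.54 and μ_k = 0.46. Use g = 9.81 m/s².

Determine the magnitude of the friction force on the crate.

f ≈ 106 N (down the incline)

The horizontal push has a component P sin θ into the surface, so N = m g cos θ + P sin θ = 251.4 + 219.8 = 471.2 N.
Along the incline, the net driving force (taking up-slope positive) is P cos θ − m g sin θ = 293.9 − 188 = 105.8 N, so equilibrium requires friction f = -105.8 N (down-slope).
The limit of static friction is μ_s N = 254.5 N.
|f_req| = 105.8 ≤ 254.5 N → the crate is in equilibrium; friction equals the required value.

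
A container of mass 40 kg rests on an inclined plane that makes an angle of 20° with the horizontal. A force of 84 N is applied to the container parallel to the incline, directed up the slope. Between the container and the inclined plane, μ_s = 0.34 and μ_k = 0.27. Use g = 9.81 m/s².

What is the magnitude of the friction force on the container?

Normal force: N = m g cos θ = 40 × 9.81 × cos 20° = 368.7 N.
For equilibrium along the incline the friction force must supply f = m g sin θ − P = 134.2 − 84 = 50.21 N (positive meaning up-slope).
Maximum static friction available: μ_s N = 0.34 × 368.7 = 125.4 N.
Since |50.21| ≤ 125.4 N, static friction is sufficient; f equals the required value, not μ_s N.

f ≈ 50.2 N (up the incline)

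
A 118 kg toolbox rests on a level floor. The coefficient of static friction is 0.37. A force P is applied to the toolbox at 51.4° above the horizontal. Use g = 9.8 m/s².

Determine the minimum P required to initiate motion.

P ≈ 469 N

N = m g − P sin α (the pull lifts the toolbox).
At impending slip, P cos α = μ_s N = μ_s (m g − P sin α).
Solving: P (cos α + μ_s sin α) = μ_s m g → P = 0.37×1160/(cos 51.4° + 0.37 sin 51.4°) = 428/0.913 = 469 N.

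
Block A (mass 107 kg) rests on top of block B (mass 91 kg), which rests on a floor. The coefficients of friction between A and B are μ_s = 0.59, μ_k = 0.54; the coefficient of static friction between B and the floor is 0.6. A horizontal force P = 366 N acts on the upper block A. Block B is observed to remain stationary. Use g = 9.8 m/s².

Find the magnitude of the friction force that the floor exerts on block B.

Normal force at the A–B interface: N₁ = m_A g = 1049 N.
Maximum static friction on A from B: μ_s N₁ = 0.59×1049 = 618.7 N.
Since P = 366 N ≤ 618.7 N, A does not slip on B; friction on A equals P = 366 N.
By Newton's third law B feels 366 N forward from A. With B stationary, the floor's static friction on B balances it: f₂ = 366 N (well within μ_s(m_A+m_B)g = 1164 N).

f ≈ 366 N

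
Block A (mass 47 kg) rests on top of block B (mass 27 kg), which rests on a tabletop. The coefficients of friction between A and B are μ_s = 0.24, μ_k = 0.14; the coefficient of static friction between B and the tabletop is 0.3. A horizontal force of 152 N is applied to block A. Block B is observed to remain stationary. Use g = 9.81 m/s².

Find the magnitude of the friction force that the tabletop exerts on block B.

Normal force at the A–B interface: N₁ = m_A g = 461.1 N.
Maximum static friction on A from B: μ_s N₁ = 0.24×461.1 = 110.7 N.
P = 152 N exceeds that limit, so A slips over B and the interface friction becomes kinetic: f₁ = μ_k N₁ = 0.14×461.1 = 64.5 N.
B experiences an equal 64.5 N forward from A (third law). B is in equilibrium, so the floor supplies f₂ = 64.5 N of static friction (limit μ_s(m_A+m_B)g = 217.8 N, not exceeded).

f ≈ 64.5 N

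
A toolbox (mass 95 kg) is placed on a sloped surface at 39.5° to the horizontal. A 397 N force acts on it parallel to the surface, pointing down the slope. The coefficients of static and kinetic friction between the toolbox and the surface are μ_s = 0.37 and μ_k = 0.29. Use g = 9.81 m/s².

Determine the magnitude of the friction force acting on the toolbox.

The normal reaction is N = m g cos θ = 719.1 N.
Parallel to the incline, ΣF = 0 gives f = m g sin θ + P = 592.8 + 397 = 989.8 N (up-slope positive).
The static-friction ceiling is μ_s N = 0.37 × 719.1 = 266.1 N.
|989.8| exceeds 266.1 N, so the toolbox slips down-slope; friction is kinetic, f = μ_k N = 0.29×719.1 = 209 N.

f ≈ 209 N (up the incline)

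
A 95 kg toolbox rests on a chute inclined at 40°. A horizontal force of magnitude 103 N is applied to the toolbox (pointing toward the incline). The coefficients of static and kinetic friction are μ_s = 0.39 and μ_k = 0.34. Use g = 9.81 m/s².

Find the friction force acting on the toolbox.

Resolve perpendicular to the incline: N = m g cos θ + P sin θ = 95×9.81×cos 40° + 103×sin 40° = 780.1 N.
Parallel to the incline: P cos θ − m g sin θ = 78.9 − 599 = -520.1 N; the friction needed to balance this is 520.1 N acting up the slope.
The limit of static friction is μ_s N = 304.2 N.
|f_req| = 520.1 > 304.2 N → the toolbox slides down the incline; f = μ_k N = 0.34 × 780.1 = 265 N.

f ≈ 265 N (up the incline)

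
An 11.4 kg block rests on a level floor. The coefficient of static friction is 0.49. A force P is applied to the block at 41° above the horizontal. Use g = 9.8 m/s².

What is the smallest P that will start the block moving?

P ≈ 50.9 N

N = m g − P sin α (the pull lifts the block).
At impending slip, P cos α = μ_s N = μ_s (m g − P sin α).
Solving: P (cos α + μ_s sin α) = μ_s m g → P = 0.49×112/(cos 41° + 0.49 sin 41°) = 54.7/1.076 = 50.9 N.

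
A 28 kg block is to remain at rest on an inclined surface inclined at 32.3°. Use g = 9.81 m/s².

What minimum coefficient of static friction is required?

μ_s,min ≈ 0.632

At the slip threshold m g sin θ = μ_s m g cos θ, so μ_s,min = tan θ.
μ_s,min = tan 32.3° = 0.632.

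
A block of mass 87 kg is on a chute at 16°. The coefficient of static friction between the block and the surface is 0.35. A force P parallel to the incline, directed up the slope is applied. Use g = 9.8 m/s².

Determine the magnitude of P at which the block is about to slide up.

At impending motion up the slope, friction acts down-slope at its limit: f = μ_s N.
P is parallel to the surface, so N = m g cos θ = 820 N.
Along the incline: P = m g sin θ + μ_s N = 235 + 0.35×820 = 522 N.

P ≈ 522 N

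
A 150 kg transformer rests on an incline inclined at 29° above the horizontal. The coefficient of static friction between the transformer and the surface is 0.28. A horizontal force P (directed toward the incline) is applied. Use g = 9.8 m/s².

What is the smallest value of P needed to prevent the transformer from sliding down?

The transformer tends to slide down (tan θ > μ_s), so at the point of impending slip friction acts up-slope at its limit: f = μ_s N.
Perpendicular to the incline: N = m g cos θ + P sin θ.
Along the incline: P cos θ + μ_s N = m g sin θ, i.e. P cos θ + μ_s (m g cos θ + P sin θ) = m g sin θ.
Solving, P (cos θ + μ_s sin θ) = m g (sin θ − μ_s cos θ), so P = 1470×0.2399/1.01 = 349 N.

P_min ≈ 349 N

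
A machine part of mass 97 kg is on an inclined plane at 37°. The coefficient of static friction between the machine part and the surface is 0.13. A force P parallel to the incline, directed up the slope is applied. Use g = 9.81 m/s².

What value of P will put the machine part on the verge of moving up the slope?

P ≈ 671 N

At impending motion up the slope, friction acts down-slope at its limit: f = μ_s N.
P is parallel to the surface, so N = m g cos θ = 760 N.
Along the incline: P = m g sin θ + μ_s N = 573 + 0.13×760 = 671 N.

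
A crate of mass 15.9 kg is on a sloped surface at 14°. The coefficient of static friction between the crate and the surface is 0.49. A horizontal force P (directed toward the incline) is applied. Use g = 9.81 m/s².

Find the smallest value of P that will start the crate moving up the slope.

At impending motion up the slope, friction acts down-slope at its limit: f = μ_s N.
Perpendicular to the incline: N = m g cos θ + P sin θ.
Along the incline: P cos θ = m g sin θ + μ_s N = m g sin θ + μ_s (m g cos θ + P sin θ).
Solving, P (cos θ − μ_s sin θ) = m g (sin θ + μ_s cos θ), so P = 15.9×9.81×(sin 14° + 0.49 cos 14°)/(cos 14° − 0.49 sin 14°) = 156×0.7174/0.8518 = 131 N.

P ≈ 131 N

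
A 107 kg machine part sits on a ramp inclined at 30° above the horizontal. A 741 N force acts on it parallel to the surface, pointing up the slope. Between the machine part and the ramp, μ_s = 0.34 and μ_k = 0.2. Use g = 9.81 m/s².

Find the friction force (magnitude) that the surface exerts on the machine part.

f ≈ 216 N (down the incline)

The normal reaction is N = m g cos θ = 909 N.
For equilibrium along the incline the friction force must supply f = m g sin θ − P = 524.8 − 741 = -216.2 N (positive meaning up-slope).
Static friction can supply at most μ_s N = 309.1 N.
Since |-216.2| ≤ 309.1 N, static friction is sufficient; f equals the required value, not μ_s N.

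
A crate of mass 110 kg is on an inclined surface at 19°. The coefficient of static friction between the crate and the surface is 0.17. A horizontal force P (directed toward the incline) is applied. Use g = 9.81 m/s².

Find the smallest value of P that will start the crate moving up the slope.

At impending motion up the slope, friction acts down-slope at its limit: f = μ_s N.
Perpendicular to the incline: N = m g cos θ + P sin θ.
Along the incline: P cos θ = m g sin θ + μ_s N = m g sin θ + μ_s (m g cos θ + P sin θ).
Solving, P (cos θ − μ_s sin θ) = m g (sin θ + μ_s cos θ), so P = 110×9.81×(sin 19° + 0.17 cos 19°)/(cos 19° − 0.17 sin 19°) = 1080×0.4863/0.8902 = 590 N.

P ≈ 590 N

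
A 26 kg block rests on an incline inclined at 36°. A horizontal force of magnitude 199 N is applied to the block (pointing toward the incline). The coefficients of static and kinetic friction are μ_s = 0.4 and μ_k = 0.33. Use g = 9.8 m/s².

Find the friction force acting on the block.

The horizontal push has a component P sin θ into the surface, so N = m g cos θ + P sin θ = 206.1 + 117 = 323.1 N.
Parallel to the incline: P cos θ − m g sin θ = 161 − 149.8 = 11.23 N; the friction needed to balance this is 11.23 N acting down the slope.
Maximum static friction: μ_s N = 0.4 × 323.1 = 129.2 N.
|f_req| = 11.23 ≤ 129.2 N → the block is in equilibrium; friction equals the required value.

f ≈ 11.2 N (down the incline)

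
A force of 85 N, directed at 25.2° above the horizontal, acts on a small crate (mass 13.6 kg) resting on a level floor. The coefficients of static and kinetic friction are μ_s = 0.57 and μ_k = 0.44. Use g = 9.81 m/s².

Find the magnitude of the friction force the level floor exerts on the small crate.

Vertical equilibrium gives N = m g − P sin α = 97.22 N.
Horizontally, friction must balance P cos α = 76.91 N.
The static-friction limit is μ_s N = 55.42 N.
The required friction exceeds μ_s N, so the small crate moves and f = μ_k N = 42.8 N.

f ≈ 42.8 N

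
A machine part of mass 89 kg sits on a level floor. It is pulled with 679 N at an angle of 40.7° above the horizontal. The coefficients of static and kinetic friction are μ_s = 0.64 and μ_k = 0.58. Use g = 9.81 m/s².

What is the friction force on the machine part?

N = m g − P sin α = 873.1 − 679×sin 40.7° = 430.3 N.
The horizontal driving force is P cos α = 514.8 N, so equilibrium needs friction f = 514.8 N.
The static-friction limit is μ_s N = 275.4 N.
514.8 > 275.4 N → the machine part slides; f = μ_k N = 0.58×430.3 = 250 N.

f ≈ 250 N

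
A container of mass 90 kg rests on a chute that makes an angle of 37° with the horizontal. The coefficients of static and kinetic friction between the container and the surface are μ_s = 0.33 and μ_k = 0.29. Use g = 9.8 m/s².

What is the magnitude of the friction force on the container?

Normal force: N = m g cos θ = 90 × 9.8 × cos 37° = 704.4 N.
Along the slope the weight component is m g sin θ = 530.8 N; friction must supply exactly this, acting up-slope.
Maximum static friction available: μ_s N = 0.33 × 704.4 = 232.5 N.
Since |530.8| > 232.5 N, static friction cannot hold it; the container slides down the incline and kinetic friction applies: f = μ_k N = 0.29 × 704.4 = 204 N.

f ≈ 204 N (up the incline)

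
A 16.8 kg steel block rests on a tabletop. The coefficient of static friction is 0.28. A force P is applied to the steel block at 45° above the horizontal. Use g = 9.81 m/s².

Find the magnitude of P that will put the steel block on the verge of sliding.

N = m g − P sin α (the pull lifts the steel block).
At impending slip, P cos α = μ_s N = μ_s (m g − P sin α).
Solving: P (cos α + μ_s sin α) = μ_s m g → P = 0.28×165/(cos 45° + 0.28 sin 45°) = 46.1/0.9051 = 51 N.

P ≈ 51 N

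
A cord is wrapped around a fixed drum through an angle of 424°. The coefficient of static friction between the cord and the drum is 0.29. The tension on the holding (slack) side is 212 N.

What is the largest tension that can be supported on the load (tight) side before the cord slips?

At impending slip the capstan equation gives T₂/T₁ = e^{μβ} with β in radians.
β = 424° × π/180 = 7.4 rad.
e^{μβ} = e^{0.29×7.4} = 8.551.
T₂ = T₁ · e^{μβ} = 212 × 8.551 = 1810 N.

T_max ≈ 1810 N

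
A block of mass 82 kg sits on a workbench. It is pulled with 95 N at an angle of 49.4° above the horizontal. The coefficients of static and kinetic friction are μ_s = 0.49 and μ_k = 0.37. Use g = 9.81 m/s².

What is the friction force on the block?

f ≈ 61.8 N

Vertical equilibrium gives N = m g − P sin α = 732.3 N.
Horizontally, friction must balance P cos α = 61.82 N.
μ_s N = 0.49 × 732.3 = 358.8 N.
Since 61.82 N does not exceed the limit, the block stays at rest and f = 61.8 N.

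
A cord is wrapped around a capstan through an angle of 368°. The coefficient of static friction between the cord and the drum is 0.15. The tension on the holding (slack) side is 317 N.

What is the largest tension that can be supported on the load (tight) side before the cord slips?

T_max ≈ 831 N

At impending slip the capstan equation gives T₂/T₁ = e^{μβ} with β in radians.
β = 368° × π/180 = 6.423 rad.
e^{μβ} = e^{0.15×6.423} = 2.621.
T₂ = T₁ · e^{μβ} = 317 × 2.621 = 831 N.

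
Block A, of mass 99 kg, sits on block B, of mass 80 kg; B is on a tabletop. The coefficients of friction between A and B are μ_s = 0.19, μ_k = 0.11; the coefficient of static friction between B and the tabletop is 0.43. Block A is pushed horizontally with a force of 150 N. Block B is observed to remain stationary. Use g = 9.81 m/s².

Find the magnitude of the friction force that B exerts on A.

f ≈ 150 N

Normal force at the A–B interface: N₁ = m_A g = 971.2 N.
Maximum static friction on A from B: μ_s N₁ = 0.19×971.2 = 184.5 N.
Since P = 150 N ≤ 184.5 N, A does not slip on B; friction on A equals P = 150 N.
By Newton's third law B feels 150 N forward from A. With B stationary, the floor's static friction on B balances it: f₂ = 150 N (well within μ_s(m_A+m_B)g = 755.1 N).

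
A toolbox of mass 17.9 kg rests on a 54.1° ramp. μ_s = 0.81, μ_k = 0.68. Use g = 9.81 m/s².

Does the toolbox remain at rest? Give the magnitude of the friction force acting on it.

N = m g cos θ = 103 N.
Down-slope weight component: m g sin θ = 142 N.
μ_s N = 83.4 N.
142 > 83.4 N, so it slides; kinetic friction f = μ_k N = 0.68×103 = 70 N.

f ≈ 70 N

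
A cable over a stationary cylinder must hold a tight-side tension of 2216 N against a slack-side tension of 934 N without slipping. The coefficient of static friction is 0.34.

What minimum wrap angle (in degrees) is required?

T₂/T₁ = e^{μβ} → β = ln(T₂/T₁)/μ.
β = ln(2216/934)/0.34 = 0.864/0.34 = 2.541 rad.
In degrees: β = 2.541 × 180/π = 146°.

β_min ≈ 146°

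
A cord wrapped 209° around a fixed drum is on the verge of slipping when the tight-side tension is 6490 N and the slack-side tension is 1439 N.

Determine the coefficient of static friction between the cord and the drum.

μ ≈ 0.413

T₂/T₁ = e^{μβ} → μ = ln(T₂/T₁)/β.
β = 209° = 3.648 rad.
μ = ln(6490/1439)/3.648 = ln(4.51)/3.648 = 0.413.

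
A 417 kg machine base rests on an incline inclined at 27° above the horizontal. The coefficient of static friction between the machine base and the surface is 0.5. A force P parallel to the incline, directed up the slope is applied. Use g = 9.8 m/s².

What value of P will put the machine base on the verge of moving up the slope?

P ≈ 3680 N

At impending motion up the slope, friction acts down-slope at its limit: f = μ_s N.
P is parallel to the surface, so N = m g cos θ = 3640 N.
Along the incline: P = m g sin θ + μ_s N = 1860 + 0.5×3640 = 3680 N.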